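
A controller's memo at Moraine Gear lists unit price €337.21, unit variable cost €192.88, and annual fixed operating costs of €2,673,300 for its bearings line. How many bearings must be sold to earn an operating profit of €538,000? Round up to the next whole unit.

22,250 bearings

Each unit contributes €337.21 − €192.88 = €144.33.
Units = (FC + target) / CM = (€2,673,300 + €538,000) / €144.33 = 22,249.71, so 22,250 bearings.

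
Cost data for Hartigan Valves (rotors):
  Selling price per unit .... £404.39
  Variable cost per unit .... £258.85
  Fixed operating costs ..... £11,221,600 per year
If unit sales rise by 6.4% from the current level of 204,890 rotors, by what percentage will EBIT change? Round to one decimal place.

Contribution at this volume is 204,890 × £145.54 = £29,819,690.60.
Subtracting fixed costs: EBIT = £29,819,690.60 − £11,221,600 = £18,598,090.60.
So DOL = total CM / EBIT = £29,819,690.60 / £18,598,090.60 = 1.6034.
So EBIT moves 1.6034 × (+6.4%) = +10.3%.

+10.3%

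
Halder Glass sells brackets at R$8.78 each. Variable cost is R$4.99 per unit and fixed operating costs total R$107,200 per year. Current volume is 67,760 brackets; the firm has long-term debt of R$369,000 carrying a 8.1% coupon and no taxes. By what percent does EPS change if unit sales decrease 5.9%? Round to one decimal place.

At 67,760 units, contribution = 67,760 × R$3.79 = R$256,810.40.
Subtracting fixed costs: EBIT = R$256,810.40 − R$107,200 = R$149,610.40.
After interest of R$29,889.00, pre-tax earnings = R$119,721.40.
DCL = total CM / (EBIT − I) = R$256,810.40 / R$119,721.40 = 2.1451.
EPS therefore changes by 2.1451 × (-5.9%) = -12.7%.

-12.7%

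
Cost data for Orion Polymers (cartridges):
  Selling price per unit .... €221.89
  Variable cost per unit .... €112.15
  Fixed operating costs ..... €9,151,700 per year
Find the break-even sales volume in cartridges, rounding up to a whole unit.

83,395 cartridges

Each unit contributes €221.89 − €112.15 = €109.74.
Units to break even: €9,151,700 ÷ €109.74 = 83,394.39, rounded up to 83,395.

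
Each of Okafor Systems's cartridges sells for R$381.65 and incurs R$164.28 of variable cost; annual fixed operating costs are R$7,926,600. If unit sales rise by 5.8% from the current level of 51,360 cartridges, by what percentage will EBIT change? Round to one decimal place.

+20.0%

At 51,360 units, contribution = 51,360 × R$217.37 = R$11,164,123.20.
EBIT = R$11,164,123.20 − R$7,926,600 = R$3,237,523.20.
Degree of operating leverage = R$11,164,123.20 / R$3,237,523.20 = 3.4484.
Operating income changes by 3.4484 × +5.8% = +20.0%.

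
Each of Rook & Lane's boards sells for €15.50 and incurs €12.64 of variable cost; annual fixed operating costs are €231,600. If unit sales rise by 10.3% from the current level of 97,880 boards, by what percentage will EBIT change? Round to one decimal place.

+59.7%

Contribution at this volume is 97,880 × €2.86 = €279,936.80.
EBIT = €279,936.80 − €231,600 = €48,336.80.
Degree of operating leverage = €279,936.80 / €48,336.80 = 5.7914.
So EBIT moves 5.7914 × (+10.3%) = +59.7%.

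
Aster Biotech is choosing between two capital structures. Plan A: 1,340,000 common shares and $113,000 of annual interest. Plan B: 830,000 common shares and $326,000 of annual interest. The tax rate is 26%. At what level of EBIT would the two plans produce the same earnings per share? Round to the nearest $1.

At indifference, (EBIT − 113,000)(1 − t)/1,340,000 = (EBIT − 326,000)(1 − t)/830,000.
Cancelling (1 − t) and cross-multiplying: 830,000·(EBIT − 113,000) = 1,340,000·(EBIT − 326,000).
EBIT × (1,340,000 − 830,000) = 326,000 × 1,340,000 − 113,000 × 830,000 = 343,050,000,000, so EBIT = 343,050,000,000 ÷ 510,000 = 672,647.06.

$672,647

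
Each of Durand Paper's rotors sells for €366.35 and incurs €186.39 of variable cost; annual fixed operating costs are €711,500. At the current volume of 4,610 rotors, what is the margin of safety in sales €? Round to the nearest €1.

€240,451

Each unit contributes €366.35 − €186.39 = €179.96. Break-even units = €711,500 ÷ €179.96 = 3,953.66; break-even revenue = 3,953.66 × €366.35 = €1,448,422.01.
Current sales = 4,610 × €366.35 = €1,688,873.50.
Margin of safety = €1,688,873.50 − €1,448,422.01 = €240,451.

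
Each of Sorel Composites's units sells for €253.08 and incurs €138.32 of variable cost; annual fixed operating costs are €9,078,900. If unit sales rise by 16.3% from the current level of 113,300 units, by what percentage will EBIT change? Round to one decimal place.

+54.0%

Contribution at this volume is 113,300 × €114.76 = €13,002,308.00.
Operating income = contribution − fixed costs = €13,002,308.00 − €9,078,900 = €3,923,408.00.
So DOL = total CM / EBIT = €13,002,308.00 / €3,923,408.00 = 3.3140.
Operating income changes by 3.3140 × +16.3% = +54.0%.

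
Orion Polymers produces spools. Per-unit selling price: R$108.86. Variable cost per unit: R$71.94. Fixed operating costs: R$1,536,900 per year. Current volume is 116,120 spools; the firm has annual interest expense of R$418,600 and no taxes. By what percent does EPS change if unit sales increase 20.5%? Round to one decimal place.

At 116,120 units, contribution = 116,120 × R$36.92 = R$4,287,150.40.
EBIT = R$4,287,150.40 − R$1,536,900 = R$2,750,250.40.
After interest of R$418,600.00, pre-tax earnings = R$2,331,650.40.
DCL = total CM / (EBIT − I) = R$4,287,150.40 / R$2,331,650.40 = 1.8387.
%ΔEPS = DCL × %ΔSales = 1.8387 × +20.5% = +37.7%.

+37.7%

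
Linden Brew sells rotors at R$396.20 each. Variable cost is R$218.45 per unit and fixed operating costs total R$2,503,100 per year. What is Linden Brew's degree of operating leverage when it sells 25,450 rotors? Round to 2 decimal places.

At 25,450 units, contribution = 25,450 × R$177.75 = R$4,523,737.50.
Subtracting fixed costs: EBIT = R$4,523,737.50 − R$2,503,100 = R$2,020,637.50.
So DOL = total CM / EBIT = R$4,523,737.50 / R$2,020,637.50 = 2.2388.

2.24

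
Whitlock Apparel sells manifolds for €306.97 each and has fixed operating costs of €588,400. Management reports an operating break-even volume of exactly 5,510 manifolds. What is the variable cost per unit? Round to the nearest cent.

€200.18

Contribution per unit must be FC / Q = €588,400 / 5,510 = €106.7877.
Hence VC = price − CM = €306.97 − €106.7877 = €200.18.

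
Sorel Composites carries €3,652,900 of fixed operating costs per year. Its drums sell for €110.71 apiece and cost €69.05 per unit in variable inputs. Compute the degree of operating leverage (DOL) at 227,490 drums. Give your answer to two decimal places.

Total contribution margin = 227,490 × €41.66 = €9,477,233.40.
Subtracting fixed costs: EBIT = €9,477,233.40 − €3,652,900 = €5,824,333.40.
Degree of operating leverage = €9,477,233.40 / €5,824,333.40 = 1.6272.

1.63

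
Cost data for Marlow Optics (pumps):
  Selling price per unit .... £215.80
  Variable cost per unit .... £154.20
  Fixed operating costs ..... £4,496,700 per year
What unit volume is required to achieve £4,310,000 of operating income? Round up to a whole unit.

Unit CM = price − variable cost = £215.80 − £154.20 = £61.60.
Need Q such that Q × £61.60 − £4,496,700 = £4,310,000, i.e. Q = £8,806,700 / £61.60 = 142,965.91 → 142,966.

142,966 pumps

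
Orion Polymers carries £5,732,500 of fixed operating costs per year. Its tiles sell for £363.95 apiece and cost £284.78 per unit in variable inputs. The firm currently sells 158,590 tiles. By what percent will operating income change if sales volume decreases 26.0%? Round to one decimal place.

At 158,590 units, contribution = 158,590 × £79.17 = £12,555,570.30.
EBIT = £12,555,570.30 − £5,732,500 = £6,823,070.30.
Degree of operating leverage = £12,555,570.30 / £6,823,070.30 = 1.8402.
%ΔEBIT = DOL × %ΔSales = 1.8402 × -26.0% = -47.8%.

-47.8%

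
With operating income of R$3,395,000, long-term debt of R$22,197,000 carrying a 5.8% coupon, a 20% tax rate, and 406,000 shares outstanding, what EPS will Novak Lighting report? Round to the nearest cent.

Pre-tax income = R$3,395,000 − R$1,287,426.00 = R$2,107,574.00.
Net income = R$2,107,574.00 × (1 − 0.20) = R$1,686,059.20.
Per share: R$1,686,059.20 / 406,000 shares = R$4.15.

R$4.15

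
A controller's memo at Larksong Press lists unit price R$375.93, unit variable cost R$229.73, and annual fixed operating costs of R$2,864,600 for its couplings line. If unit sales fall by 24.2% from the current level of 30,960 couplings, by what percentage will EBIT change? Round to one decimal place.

Total contribution margin = 30,960 × R$146.20 = R$4,526,352.00.
Subtracting fixed costs: EBIT = R$4,526,352.00 − R$2,864,600 = R$1,661,752.00.
So DOL = total CM / EBIT = R$4,526,352.00 / R$1,661,752.00 = 2.7238.
Operating income changes by 2.7238 × -24.2% = -65.9%.

-65.9%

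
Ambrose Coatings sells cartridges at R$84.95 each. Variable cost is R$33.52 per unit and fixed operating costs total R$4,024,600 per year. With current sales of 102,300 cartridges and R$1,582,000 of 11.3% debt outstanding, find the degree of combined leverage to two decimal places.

At 102,300 units, contribution = 102,300 × R$51.43 = R$5,261,289.00.
EBIT = R$5,261,289.00 − R$4,024,600 = R$1,236,689.00. Interest = R$178,766.00.
DOL = R$5,261,289.00 ÷ R$1,236,689.00 = 4.2543; DFL = R$1,236,689.00 ÷ R$1,057,923.00 = 1.1690.
Combined leverage = 4.2543 × 1.1690 = 4.9733.

4.97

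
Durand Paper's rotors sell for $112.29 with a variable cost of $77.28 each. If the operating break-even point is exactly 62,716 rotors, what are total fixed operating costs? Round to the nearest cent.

Each unit contributes $112.29 − $77.28 = $35.01.
Since BE = FC / CM, FC = 62,716 × $35.01 = $2,195,687.16.

$2,195,687.16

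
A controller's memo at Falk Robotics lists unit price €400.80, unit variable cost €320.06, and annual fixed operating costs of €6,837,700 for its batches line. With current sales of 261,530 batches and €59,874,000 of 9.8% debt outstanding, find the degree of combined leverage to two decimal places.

Total contribution margin = 261,530 × €80.74 = €21,115,932.20.
Operating income = contribution − fixed costs = €21,115,932.20 − €6,837,700 = €14,278,232.20. Interest = €5,867,652.00.
DOL = €21,115,932.20 ÷ €14,278,232.20 = 1.4789; DFL = €14,278,232.20 ÷ €8,410,580.20 = 1.6977.
DCL = DOL × DFL = 1.4789 × 1.6977 = 2.5107.

2.51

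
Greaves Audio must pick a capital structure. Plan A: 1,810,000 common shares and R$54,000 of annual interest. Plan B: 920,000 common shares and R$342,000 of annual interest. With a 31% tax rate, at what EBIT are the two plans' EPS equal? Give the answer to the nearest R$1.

Set EPS_A = EPS_B: (EBIT − R$54,000)(1 − 0.31) ÷ 1,810,000 = (EBIT − R$342,000)(1 − 0.31) ÷ 920,000.
The (1 − t) factor cancels: (EBIT − 54,000) × 920,000 = (EBIT − 342,000) × 1,810,000.
Solving, EBIT = (342,000·1,810,000 − 54,000·920,000) / (1,810,000 − 920,000) = 569,340,000,000 / 890,000 = 639,707.87.

R$639,708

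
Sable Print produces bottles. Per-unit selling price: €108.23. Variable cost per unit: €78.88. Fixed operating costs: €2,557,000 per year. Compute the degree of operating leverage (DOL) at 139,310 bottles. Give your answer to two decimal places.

Total contribution margin = 139,310 × €29.35 = €4,088,748.50.
Subtracting fixed costs: EBIT = €4,088,748.50 − €2,557,000 = €1,531,748.50.
Degree of operating leverage = €4,088,748.50 / €1,531,748.50 = 2.6693.

2.67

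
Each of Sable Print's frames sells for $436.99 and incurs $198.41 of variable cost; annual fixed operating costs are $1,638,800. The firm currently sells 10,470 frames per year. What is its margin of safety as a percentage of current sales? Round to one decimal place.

34.4%

Unit CM = price − variable cost = $436.99 − $198.41 = $238.58. Break-even units = $1,638,800 ÷ $238.58 = 6,868.97; break-even revenue = 6,868.97 × $436.99 = $3,001,673.28.
Current sales = 10,470 × $436.99 = $4,575,285.30.
Margin of safety = ($4,575,285.30 − $3,001,673.28) ÷ $4,575,285.30 = 34.4%.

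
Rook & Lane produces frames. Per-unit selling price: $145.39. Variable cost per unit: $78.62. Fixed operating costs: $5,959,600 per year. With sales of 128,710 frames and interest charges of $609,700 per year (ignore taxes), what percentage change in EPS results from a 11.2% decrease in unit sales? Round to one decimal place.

Total contribution margin = 128,710 × $66.77 = $8,593,966.70.
EBIT = $8,593,966.70 − $5,959,600 = $2,634,366.70.
Interest = $609,700.00, so EBIT − I = $2,024,666.70.
DCL = total CM / (EBIT − I) = $8,593,966.70 / $2,024,666.70 = 4.2446.
%ΔEPS = DCL × %ΔSales = 4.2446 × -11.2% = -47.5%.

-47.5%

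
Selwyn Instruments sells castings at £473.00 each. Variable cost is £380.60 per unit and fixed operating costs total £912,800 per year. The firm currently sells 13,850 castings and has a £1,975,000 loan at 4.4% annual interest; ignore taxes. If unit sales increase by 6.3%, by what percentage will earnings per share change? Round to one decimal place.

Total contribution margin = 13,850 × £92.40 = £1,279,740.00.
Subtracting fixed costs: EBIT = £1,279,740.00 − £912,800 = £366,940.00.
After interest of £86,900.00, pre-tax earnings = £280,040.00.
DCL = total CM / (EBIT − I) = £1,279,740.00 / £280,040.00 = 4.5698.
EPS therefore changes by 4.5698 × (+6.3%) = +28.8%.

+28.8%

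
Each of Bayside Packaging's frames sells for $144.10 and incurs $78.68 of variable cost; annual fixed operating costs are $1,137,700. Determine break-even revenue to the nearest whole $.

$2,506,001

Contribution margin per unit = $144.10 − $78.68 = $65.42, a CM ratio of $65.42 ÷ $144.10 = 0.4540.
Break-even revenue = fixed costs × price ÷ CM = $1,137,700 × $144.10 ÷ $65.42 = $2,506,001.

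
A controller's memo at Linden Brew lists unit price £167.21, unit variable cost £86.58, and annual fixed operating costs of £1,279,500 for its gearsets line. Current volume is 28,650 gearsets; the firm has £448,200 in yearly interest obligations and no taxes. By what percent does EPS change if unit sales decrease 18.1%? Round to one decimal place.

-71.8%

Total contribution margin = 28,650 × £80.63 = £2,310,049.50.
Subtracting fixed costs: EBIT = £2,310,049.50 − £1,279,500 = £1,030,549.50.
Interest = £448,200.00, so EBIT − I = £582,349.50.
Degree of combined leverage = contribution ÷ (EBIT − I) = £2,310,049.50 ÷ £582,349.50 = 3.9668.
EPS therefore changes by 3.9668 × (-18.1%) = -71.8%.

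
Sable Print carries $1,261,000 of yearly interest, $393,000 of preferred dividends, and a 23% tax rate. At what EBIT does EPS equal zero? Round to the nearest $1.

$1,771,390

Grossing the preferred dividend up to pre-tax terms: $393,000 / (1 − 0.23) = $510,389.61.
EPS = 0 when EBIT covers interest plus the pre-tax preferred burden: $1,261,000 + $510,389.61 = $1,771,389.61.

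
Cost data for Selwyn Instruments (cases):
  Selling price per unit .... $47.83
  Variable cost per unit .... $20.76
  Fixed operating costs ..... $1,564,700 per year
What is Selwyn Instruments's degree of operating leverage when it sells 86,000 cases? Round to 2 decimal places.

3.05

Total contribution margin = 86,000 × $27.07 = $2,328,020.00.
Subtracting fixed costs: EBIT = $2,328,020.00 − $1,564,700 = $763,320.00.
DOL = contribution ÷ EBIT = $2,328,020.00 ÷ $763,320.00 = 3.0499.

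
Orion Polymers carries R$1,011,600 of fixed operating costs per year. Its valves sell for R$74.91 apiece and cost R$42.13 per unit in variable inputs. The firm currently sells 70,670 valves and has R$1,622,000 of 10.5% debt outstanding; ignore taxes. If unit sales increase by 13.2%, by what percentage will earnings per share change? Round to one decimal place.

Total contribution margin = 70,670 × R$32.78 = R$2,316,562.60.
Subtracting fixed costs: EBIT = R$2,316,562.60 − R$1,011,600 = R$1,304,962.60.
After interest of R$170,310.00, pre-tax earnings = R$1,134,652.60.
DCL = total CM / (EBIT − I) = R$2,316,562.60 / R$1,134,652.60 = 2.0416.
EPS therefore changes by 2.0416 × (+13.2%) = +26.9%.

+26.9%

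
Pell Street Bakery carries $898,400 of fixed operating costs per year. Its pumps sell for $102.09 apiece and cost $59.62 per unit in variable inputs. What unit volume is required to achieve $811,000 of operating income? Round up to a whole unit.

Contribution margin per unit = $102.09 − $59.62 = $42.47.
Required volume = (fixed costs + target profit) ÷ CM = ($898,400 + $811,000) ÷ $42.47 = 40,249.59, so 40,250 pumps.

40,250 pumps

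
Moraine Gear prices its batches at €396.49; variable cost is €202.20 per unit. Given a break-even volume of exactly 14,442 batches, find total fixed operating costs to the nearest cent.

€2,805,936.18

Contribution margin per unit = €396.49 − €202.20 = €194.29.
Since BE = FC / CM, FC = 14,442 × €194.29 = €2,805,936.18.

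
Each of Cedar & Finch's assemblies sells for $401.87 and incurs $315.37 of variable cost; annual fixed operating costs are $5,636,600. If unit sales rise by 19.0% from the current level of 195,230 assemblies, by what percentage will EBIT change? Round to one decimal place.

+28.5%

Total contribution margin = 195,230 × $86.50 = $16,887,395.00.
EBIT = $16,887,395.00 − $5,636,600 = $11,250,795.00.
DOL = contribution ÷ EBIT = $16,887,395.00 ÷ $11,250,795.00 = 1.5010.
Operating income changes by 1.5010 × +19.0% = +28.5%.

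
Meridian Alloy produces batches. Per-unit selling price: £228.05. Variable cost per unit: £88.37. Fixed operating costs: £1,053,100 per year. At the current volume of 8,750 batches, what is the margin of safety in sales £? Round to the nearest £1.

£276,083

Contribution margin per unit = £228.05 − £88.37 = £139.68. Break-even units = £1,053,100 ÷ £139.68 = 7,539.38; break-even revenue = 7,539.38 × £228.05 = £1,719,354.63.
Actual sales revenue = 8,750 × £228.05 = £1,995,437.50.
Margin of safety = £1,995,437.50 − £1,719,354.63 = £276,083.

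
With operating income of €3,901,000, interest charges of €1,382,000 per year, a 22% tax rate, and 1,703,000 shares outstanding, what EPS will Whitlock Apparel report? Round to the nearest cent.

€1.15

Pre-tax income = €3,901,000 − €1,382,000.00 = €2,519,000.00.
Net income = €2,519,000.00 × (1 − 0.22) = €1,964,820.00.
Per share: €1,964,820.00 / 1,703,000 shares = €1.15.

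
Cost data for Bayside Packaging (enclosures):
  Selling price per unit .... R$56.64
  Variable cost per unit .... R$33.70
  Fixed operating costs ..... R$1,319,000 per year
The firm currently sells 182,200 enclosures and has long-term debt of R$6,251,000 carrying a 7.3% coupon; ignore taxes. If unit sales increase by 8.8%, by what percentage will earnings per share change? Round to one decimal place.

+15.3%

Total contribution margin = 182,200 × R$22.94 = R$4,179,668.00.
Subtracting fixed costs: EBIT = R$4,179,668.00 − R$1,319,000 = R$2,860,668.00.
Interest = R$456,323.00, so EBIT − I = R$2,404,345.00.
Degree of combined leverage = contribution ÷ (EBIT − I) = R$4,179,668.00 ÷ R$2,404,345.00 = 1.7384.
EPS therefore changes by 1.7384 × (+8.8%) = +15.3%.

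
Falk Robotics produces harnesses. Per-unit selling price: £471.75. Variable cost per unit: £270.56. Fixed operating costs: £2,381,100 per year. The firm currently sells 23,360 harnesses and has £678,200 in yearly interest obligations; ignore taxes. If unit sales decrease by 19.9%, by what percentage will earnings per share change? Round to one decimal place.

-57.0%

Contribution at this volume is 23,360 × £201.19 = £4,699,798.40.
Operating income = contribution − fixed costs = £4,699,798.40 − £2,381,100 = £2,318,698.40.
After interest of £678,200.00, pre-tax earnings = £1,640,498.40.
Degree of combined leverage = contribution ÷ (EBIT − I) = £4,699,798.40 ÷ £1,640,498.40 = 2.8649.
EPS therefore changes by 2.8649 × (-19.9%) = -57.0%.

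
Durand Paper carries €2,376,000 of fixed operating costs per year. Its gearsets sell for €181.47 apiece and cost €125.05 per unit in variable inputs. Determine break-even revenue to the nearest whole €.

€7,642,196

CM per unit = €181.47 − €125.05 = €56.42; CM ratio = €56.42 / €181.47 = 0.3109.
Break-even revenue = fixed costs × price ÷ CM = €2,376,000 × €181.47 ÷ €56.42 = €7,642,196.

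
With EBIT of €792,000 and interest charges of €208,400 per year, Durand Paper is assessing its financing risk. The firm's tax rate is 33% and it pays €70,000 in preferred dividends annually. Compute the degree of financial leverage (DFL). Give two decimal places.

1.65

Interest = €208,400.00.
Preferred dividends grossed up pre-tax: €70,000 / (1 − 0.33) = €104,477.61.
DFL = EBIT ÷ [EBIT − I − D_p/(1−t)] = €792,000 ÷ [€792,000 − €208,400.00 − €104,477.61] = €792,000 ÷ €479,122.39 = 1.6530.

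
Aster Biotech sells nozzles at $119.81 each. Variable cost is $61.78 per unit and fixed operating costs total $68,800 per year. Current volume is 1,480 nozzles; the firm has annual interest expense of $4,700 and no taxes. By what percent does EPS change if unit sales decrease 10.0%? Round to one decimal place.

-69.3%

Total contribution margin = 1,480 × $58.03 = $85,884.40.
Subtracting fixed costs: EBIT = $85,884.40 − $68,800 = $17,084.40.
Interest = $4,700.00, so EBIT − I = $12,384.40.
DCL = total CM / (EBIT − I) = $85,884.40 / $12,384.40 = 6.9349.
%ΔEPS = DCL × %ΔSales = 6.9349 × -10.0% = -69.3%.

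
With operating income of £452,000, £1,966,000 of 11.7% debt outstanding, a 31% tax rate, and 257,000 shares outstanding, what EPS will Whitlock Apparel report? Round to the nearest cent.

Pre-tax income = £452,000 − £230,022.00 = £221,978.00.
After tax at 31%: net income = £221,978.00 × 0.69 = £153,164.82.
EPS = £153,164.82 ÷ 257,000 = £0.60.

£0.60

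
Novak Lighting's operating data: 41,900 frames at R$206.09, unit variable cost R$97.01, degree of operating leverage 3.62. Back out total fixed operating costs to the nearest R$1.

R$3,307,896

At 41,900 units, contribution = 41,900 × R$109.08 = R$4,570,452.00.
Since DOL = CM ÷ EBIT, EBIT = R$4,570,452.00 ÷ 3.62 = R$1,262,555.80.
Fixed costs = CM − EBIT = R$4,570,452.00 − R$1,262,555.80 = R$3,307,896.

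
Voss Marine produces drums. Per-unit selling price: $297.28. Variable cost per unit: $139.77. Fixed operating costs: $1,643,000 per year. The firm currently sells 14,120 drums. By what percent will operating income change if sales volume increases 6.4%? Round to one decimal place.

Total contribution margin = 14,120 × $157.51 = $2,224,041.20.
EBIT = $2,224,041.20 − $1,643,000 = $581,041.20.
DOL = contribution ÷ EBIT = $2,224,041.20 ÷ $581,041.20 = 3.8277.
Operating income changes by 3.8277 × +6.4% = +24.5%.

+24.5%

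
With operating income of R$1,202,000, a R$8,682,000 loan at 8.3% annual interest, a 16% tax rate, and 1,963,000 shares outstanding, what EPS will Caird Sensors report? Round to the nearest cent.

Pre-tax income = R$1,202,000 − R$720,606.00 = R$481,394.00.
After tax at 16%: net income = R$481,394.00 × 0.84 = R$404,370.96.
Per share: R$404,370.96 / 1,963,000 shares = R$0.21.

R$0.21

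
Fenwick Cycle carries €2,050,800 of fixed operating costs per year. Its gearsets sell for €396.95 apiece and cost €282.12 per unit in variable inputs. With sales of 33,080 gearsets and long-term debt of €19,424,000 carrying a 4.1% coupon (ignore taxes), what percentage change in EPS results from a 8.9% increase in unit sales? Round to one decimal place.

+35.5%

Contribution at this volume is 33,080 × €114.83 = €3,798,576.40.
Operating income = contribution − fixed costs = €3,798,576.40 − €2,050,800 = €1,747,776.40.
Interest = €796,384.00, so EBIT − I = €951,392.40.
DCL = total CM / (EBIT − I) = €3,798,576.40 / €951,392.40 = 3.9926.
EPS therefore changes by 3.9926 × (+8.9%) = +35.5%.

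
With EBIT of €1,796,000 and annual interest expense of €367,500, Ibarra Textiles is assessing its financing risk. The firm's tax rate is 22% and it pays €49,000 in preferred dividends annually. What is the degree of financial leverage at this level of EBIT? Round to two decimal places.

Interest = €367,500.00.
Pre-tax preferred-dividend burden = €49,000 ÷ (1 − 0.22) = €62,820.51.
DFL = EBIT ÷ [EBIT − I − D_p/(1−t)] = €1,796,000 ÷ [€1,796,000 − €367,500.00 − €62,820.51] = €1,796,000 ÷ €1,365,679.49 = 1.3151.

1.32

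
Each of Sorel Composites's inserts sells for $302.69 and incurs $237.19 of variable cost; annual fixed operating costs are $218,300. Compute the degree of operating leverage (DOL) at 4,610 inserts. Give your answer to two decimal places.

3.61

Total contribution margin = 4,610 × $65.50 = $301,955.00.
Operating income = contribution − fixed costs = $301,955.00 − $218,300 = $83,655.00.
DOL = contribution ÷ EBIT = $301,955.00 ÷ $83,655.00 = 3.6095.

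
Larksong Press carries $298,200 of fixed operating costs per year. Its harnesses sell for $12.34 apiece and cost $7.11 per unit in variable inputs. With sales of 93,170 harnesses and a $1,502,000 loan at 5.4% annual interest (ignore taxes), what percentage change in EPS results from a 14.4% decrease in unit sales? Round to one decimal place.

At 93,170 units, contribution = 93,170 × $5.23 = $487,279.10.
Operating income = contribution − fixed costs = $487,279.10 − $298,200 = $189,079.10.
After interest of $81,108.00, pre-tax earnings = $107,971.10.
DCL = total CM / (EBIT − I) = $487,279.10 / $107,971.10 = 4.5131.
%ΔEPS = DCL × %ΔSales = 4.5131 × -14.4% = -65.0%.

-65.0%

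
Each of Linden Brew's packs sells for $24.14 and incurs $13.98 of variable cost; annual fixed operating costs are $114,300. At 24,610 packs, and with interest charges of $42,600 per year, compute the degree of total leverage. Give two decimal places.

Contribution at this volume is 24,610 × $10.16 = $250,037.60.
Subtracting fixed costs: EBIT = $250,037.60 − $114,300 = $135,737.60. Interest = $42,600.00.
DOL = $250,037.60 ÷ $135,737.60 = 1.8421; DFL = $135,737.60 ÷ $93,137.60 = 1.4574.
DCL = DOL × DFL = 1.8421 × 1.4574 = 2.6847.

2.68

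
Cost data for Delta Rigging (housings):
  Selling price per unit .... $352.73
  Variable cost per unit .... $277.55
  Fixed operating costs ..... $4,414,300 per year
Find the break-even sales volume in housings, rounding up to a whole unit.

Unit CM = price − variable cost = $352.73 − $277.55 = $75.18.
Break-even volume = fixed costs ÷ CM per unit = $4,414,300 ÷ $75.18 = 58,716.41, so 58,717 housings.

58,717 housings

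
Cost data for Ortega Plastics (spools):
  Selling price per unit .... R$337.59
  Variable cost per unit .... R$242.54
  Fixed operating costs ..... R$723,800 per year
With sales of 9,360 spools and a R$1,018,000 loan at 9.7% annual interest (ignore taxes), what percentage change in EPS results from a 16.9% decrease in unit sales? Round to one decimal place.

-224.0%

Contribution at this volume is 9,360 × R$95.05 = R$889,668.00.
EBIT = R$889,668.00 − R$723,800 = R$165,868.00.
Interest = R$98,746.00, so EBIT − I = R$67,122.00.
DCL = total CM / (EBIT − I) = R$889,668.00 / R$67,122.00 = 13.2545.
EPS therefore changes by 13.2545 × (-16.9%) = -224.0%.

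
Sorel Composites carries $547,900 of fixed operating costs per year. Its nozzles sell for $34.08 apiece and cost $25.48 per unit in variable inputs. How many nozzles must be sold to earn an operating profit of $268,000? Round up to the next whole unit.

94,873 nozzles

Each unit contributes $34.08 − $25.48 = $8.60.
Required volume = (fixed costs + target profit) ÷ CM = ($547,900 + $268,000) ÷ $8.60 = 94,872.09, so 94,873 nozzles.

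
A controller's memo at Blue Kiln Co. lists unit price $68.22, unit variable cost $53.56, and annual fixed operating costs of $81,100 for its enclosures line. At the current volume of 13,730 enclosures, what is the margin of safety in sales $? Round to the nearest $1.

Each unit contributes $68.22 − $53.56 = $14.66. Break-even units = $81,100 ÷ $14.66 = 5,532.06; break-even revenue = 5,532.06 × $68.22 = $377,397.14.
Actual sales revenue = 13,730 × $68.22 = $936,660.60.
Margin of safety = $936,660.60 − $377,397.14 = $559,263.

$559,263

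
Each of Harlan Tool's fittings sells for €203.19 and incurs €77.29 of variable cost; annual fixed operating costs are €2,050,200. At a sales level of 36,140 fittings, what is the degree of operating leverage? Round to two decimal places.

At 36,140 units, contribution = 36,140 × €125.90 = €4,550,026.00.
EBIT = €4,550,026.00 − €2,050,200 = €2,499,826.00.
So DOL = total CM / EBIT = €4,550,026.00 / €2,499,826.00 = 1.8201.

1.82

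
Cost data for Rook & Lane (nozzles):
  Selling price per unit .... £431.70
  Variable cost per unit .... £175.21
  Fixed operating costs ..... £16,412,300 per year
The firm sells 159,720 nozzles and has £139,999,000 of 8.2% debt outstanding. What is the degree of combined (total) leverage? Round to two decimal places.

At 159,720 units, contribution = 159,720 × £256.49 = £40,966,582.80.
Subtracting fixed costs: EBIT = £40,966,582.80 − £16,412,300 = £24,554,282.80. Interest = £11,479,918.00, so EBIT − I = £13,074,364.80.
Degree of total leverage = total CM / (EBIT − interest) = £40,966,582.80 / £13,074,364.80 = 3.1334.

3.13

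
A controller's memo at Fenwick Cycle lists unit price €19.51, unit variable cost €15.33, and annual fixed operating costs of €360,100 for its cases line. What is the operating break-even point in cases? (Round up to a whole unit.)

86,149 cases

Contribution margin per unit = €19.51 − €15.33 = €4.18.
Break-even volume = fixed costs ÷ CM per unit = €360,100 ÷ €4.18 = 86,148.33, so 86,149 cases.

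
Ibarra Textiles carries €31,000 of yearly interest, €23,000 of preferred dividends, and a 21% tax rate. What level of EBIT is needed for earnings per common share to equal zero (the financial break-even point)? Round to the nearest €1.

€60,114

Preferred dividends are paid after tax, so their pre-tax equivalent is €23,000 ÷ (1 − 0.21) = €29,113.92.
Financial break-even EBIT = interest + D_p ÷ (1 − t) = €31,000 + €29,113.92 = €60,113.92.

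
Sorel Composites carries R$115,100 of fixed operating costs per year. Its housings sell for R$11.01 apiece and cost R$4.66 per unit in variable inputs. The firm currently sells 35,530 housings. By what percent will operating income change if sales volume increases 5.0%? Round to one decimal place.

+10.2%

At 35,530 units, contribution = 35,530 × R$6.35 = R$225,615.50.
EBIT = R$225,615.50 − R$115,100 = R$110,515.50.
DOL = contribution ÷ EBIT = R$225,615.50 ÷ R$110,515.50 = 2.0415.
Operating income changes by 2.0415 × +5.0% = +10.2%.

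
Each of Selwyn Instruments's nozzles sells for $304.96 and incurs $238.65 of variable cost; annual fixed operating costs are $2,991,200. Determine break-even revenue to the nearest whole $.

$13,756,543

CM per unit = $304.96 − $238.65 = $66.31; CM ratio = $66.31 / $304.96 = 0.2174.
Break-even sales = FC ÷ CM ratio = $2,991,200 × $304.96 / $66.31 = $13,756,543.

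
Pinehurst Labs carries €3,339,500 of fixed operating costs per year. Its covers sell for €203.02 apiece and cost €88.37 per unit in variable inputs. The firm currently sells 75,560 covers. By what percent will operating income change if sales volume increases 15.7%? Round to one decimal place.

At 75,560 units, contribution = 75,560 × €114.65 = €8,662,954.00.
Operating income = contribution − fixed costs = €8,662,954.00 − €3,339,500 = €5,323,454.00.
DOL = contribution ÷ EBIT = €8,662,954.00 ÷ €5,323,454.00 = 1.6273.
So EBIT moves 1.6273 × (+15.7%) = +25.5%.

+25.5%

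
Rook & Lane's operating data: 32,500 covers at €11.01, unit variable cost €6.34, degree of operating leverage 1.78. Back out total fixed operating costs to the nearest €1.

€66,508

Total contribution margin = 32,500 × €4.67 = €151,775.00.
Since DOL = CM ÷ EBIT, EBIT = €151,775.00 ÷ 1.78 = €85,266.85.
And FC = contribution − EBIT = €151,775.00 − €85,266.85 = €66,508.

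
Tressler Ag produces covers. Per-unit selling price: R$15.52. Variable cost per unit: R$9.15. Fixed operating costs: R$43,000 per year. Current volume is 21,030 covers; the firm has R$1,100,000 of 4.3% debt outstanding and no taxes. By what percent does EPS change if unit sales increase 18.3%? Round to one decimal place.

+56.1%

Contribution at this volume is 21,030 × R$6.37 = R$133,961.10.
Subtracting fixed costs: EBIT = R$133,961.10 − R$43,000 = R$90,961.10.
After interest of R$47,300.00, pre-tax earnings = R$43,661.10.
Degree of combined leverage = contribution ÷ (EBIT − I) = R$133,961.10 ÷ R$43,661.10 = 3.0682.
EPS therefore changes by 3.0682 × (+18.3%) = +56.1%.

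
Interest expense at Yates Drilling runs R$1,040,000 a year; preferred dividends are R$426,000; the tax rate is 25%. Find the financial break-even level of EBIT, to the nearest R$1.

R$1,608,000

Grossing the preferred dividend up to pre-tax terms: R$426,000 / (1 − 0.25) = R$568,000.00.
Financial break-even EBIT = interest + D_p ÷ (1 − t) = R$1,040,000 + R$568,000.00 = R$1,608,000.00.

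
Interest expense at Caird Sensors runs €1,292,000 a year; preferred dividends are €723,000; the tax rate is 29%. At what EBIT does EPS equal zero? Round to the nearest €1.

Grossing the preferred dividend up to pre-tax terms: €723,000 / (1 − 0.29) = €1,018,309.86.
Financial break-even EBIT = interest + D_p ÷ (1 − t) = €1,292,000 + €1,018,309.86 = €2,310,309.86.

€2,310,310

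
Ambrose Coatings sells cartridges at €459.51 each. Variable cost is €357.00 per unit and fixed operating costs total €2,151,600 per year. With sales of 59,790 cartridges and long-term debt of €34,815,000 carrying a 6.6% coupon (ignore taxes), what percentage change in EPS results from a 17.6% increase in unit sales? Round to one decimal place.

At 59,790 units, contribution = 59,790 × €102.51 = €6,129,072.90.
Operating income = contribution − fixed costs = €6,129,072.90 − €2,151,600 = €3,977,472.90.
After interest of €2,297,790.00, pre-tax earnings = €1,679,682.90.
DCL = total CM / (EBIT − I) = €6,129,072.90 / €1,679,682.90 = 3.6489.
EPS therefore changes by 3.6489 × (+17.6%) = +64.2%.

+64.2%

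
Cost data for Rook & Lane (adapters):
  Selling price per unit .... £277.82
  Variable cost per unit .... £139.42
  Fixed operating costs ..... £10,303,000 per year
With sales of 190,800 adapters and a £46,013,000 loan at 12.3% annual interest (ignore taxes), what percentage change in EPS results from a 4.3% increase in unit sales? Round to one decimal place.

Total contribution margin = 190,800 × £138.40 = £26,406,720.00.
EBIT = £26,406,720.00 − £10,303,000 = £16,103,720.00.
Interest = £5,659,599.00, so EBIT − I = £10,444,121.00.
DCL = total CM / (EBIT − I) = £26,406,720.00 / £10,444,121.00 = 2.5284.
%ΔEPS = DCL × %ΔSales = 2.5284 × +4.3% = +10.9%.

+10.9%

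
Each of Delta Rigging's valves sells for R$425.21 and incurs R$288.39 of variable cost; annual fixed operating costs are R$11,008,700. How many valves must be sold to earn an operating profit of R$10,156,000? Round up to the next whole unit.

Contribution margin per unit = R$425.21 − R$288.39 = R$136.82.
Units = (FC + target) / CM = (R$11,008,700 + R$10,156,000) / R$136.82 = 154,690.10, so 154,691 valves.

154,691 valves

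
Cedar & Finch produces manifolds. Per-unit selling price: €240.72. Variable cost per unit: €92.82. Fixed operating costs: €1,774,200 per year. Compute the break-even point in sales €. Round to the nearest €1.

CM per unit = €240.72 − €92.82 = €147.90; CM ratio = €147.90 / €240.72 = 0.6144.
Break-even revenue = fixed costs × price ÷ CM = €1,774,200 × €240.72 ÷ €147.90 = €2,887,663.

€2,887,663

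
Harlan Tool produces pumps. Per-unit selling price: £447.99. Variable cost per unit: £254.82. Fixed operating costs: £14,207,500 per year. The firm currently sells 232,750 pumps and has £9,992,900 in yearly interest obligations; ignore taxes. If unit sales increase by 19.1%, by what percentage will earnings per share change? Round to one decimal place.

Contribution at this volume is 232,750 × £193.17 = £44,960,317.50.
Operating income = contribution − fixed costs = £44,960,317.50 − £14,207,500 = £30,752,817.50.
After interest of £9,992,900.00, pre-tax earnings = £20,759,917.50.
DCL = total CM / (EBIT − I) = £44,960,317.50 / £20,759,917.50 = 2.1657.
%ΔEPS = DCL × %ΔSales = 2.1657 × +19.1% = +41.4%.

+41.4%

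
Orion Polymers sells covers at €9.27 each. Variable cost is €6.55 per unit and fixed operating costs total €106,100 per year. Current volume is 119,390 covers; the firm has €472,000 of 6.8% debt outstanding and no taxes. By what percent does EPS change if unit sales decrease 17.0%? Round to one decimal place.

Contribution at this volume is 119,390 × €2.72 = €324,740.80.
Subtracting fixed costs: EBIT = €324,740.80 − €106,100 = €218,640.80.
Interest = €32,096.00, so EBIT − I = €186,544.80.
DCL = total CM / (EBIT − I) = €324,740.80 / €186,544.80 = 1.7408.
EPS therefore changes by 1.7408 × (-17.0%) = -29.6%.

-29.6%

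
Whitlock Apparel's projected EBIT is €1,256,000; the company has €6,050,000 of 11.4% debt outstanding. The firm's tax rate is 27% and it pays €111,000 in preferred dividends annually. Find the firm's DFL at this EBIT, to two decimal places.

Interest = €689,700.00.
Preferred dividends grossed up pre-tax: €111,000 / (1 − 0.27) = €152,054.79.
DFL = EBIT ÷ [EBIT − I − D_p/(1−t)] = €1,256,000 ÷ [€1,256,000 − €689,700.00 − €152,054.79] = €1,256,000 ÷ €414,245.21 = 3.0320.

3.03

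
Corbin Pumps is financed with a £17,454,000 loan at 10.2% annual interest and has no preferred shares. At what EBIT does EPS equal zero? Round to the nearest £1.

Annual interest = 10.2% × £17,454,000 = £1,780,308.00.
With no preferred dividends, EPS = 0 when EBIT exactly covers interest, so the financial break-even EBIT is £1,780,308.00.

£1,780,308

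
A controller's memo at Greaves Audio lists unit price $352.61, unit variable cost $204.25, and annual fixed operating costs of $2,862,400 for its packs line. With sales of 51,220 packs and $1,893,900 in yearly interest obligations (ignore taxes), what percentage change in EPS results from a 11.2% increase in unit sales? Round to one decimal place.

+29.9%

At 51,220 units, contribution = 51,220 × $148.36 = $7,598,999.20.
Subtracting fixed costs: EBIT = $7,598,999.20 − $2,862,400 = $4,736,599.20.
Interest = $1,893,900.00, so EBIT − I = $2,842,699.20.
DCL = total CM / (EBIT − I) = $7,598,999.20 / $2,842,699.20 = 2.6732.
EPS therefore changes by 2.6732 × (+11.2%) = +29.9%.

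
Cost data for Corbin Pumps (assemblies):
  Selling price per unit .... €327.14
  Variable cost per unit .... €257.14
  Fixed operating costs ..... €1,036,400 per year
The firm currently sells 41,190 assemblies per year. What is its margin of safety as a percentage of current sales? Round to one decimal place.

Unit CM = price − variable cost = €327.14 − €257.14 = €70.00. Break-even units = €1,036,400 ÷ €70.00 = 14,805.71; break-even revenue = 14,805.71 × €327.14 = €4,843,541.37.
Current sales = 41,190 × €327.14 = €13,474,896.60.
Margin of safety = (€13,474,896.60 − €4,843,541.37) ÷ €13,474,896.60 = 64.1%.

64.1%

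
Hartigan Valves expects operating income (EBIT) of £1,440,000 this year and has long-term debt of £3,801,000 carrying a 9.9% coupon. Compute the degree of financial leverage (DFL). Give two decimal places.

Annual interest charges come to £376,299.00.
Degree of financial leverage = EBIT / (EBIT − interest) = £1,440,000 / £1,063,701.00 = 1.3538.

1.35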